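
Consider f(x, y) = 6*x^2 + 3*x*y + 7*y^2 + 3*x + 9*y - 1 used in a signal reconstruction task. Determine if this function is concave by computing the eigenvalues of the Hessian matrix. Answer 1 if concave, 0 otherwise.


The Hessian of f(x,y) = 6*x^2 + 3*x*y + 7*y^2 + 3*x + 9*y - 1 is:
H = [[12, 3], [3, 14]]
Trace = 12 + 14 = 26
Determinant = 12*14 - (3)^2 = 159
Discriminant = (26)^2 - 4*159 = 40.0
Eigenvalues: lambda_1 = 9.8377, lambda_2 = 16.1623
The function is not concave.

0


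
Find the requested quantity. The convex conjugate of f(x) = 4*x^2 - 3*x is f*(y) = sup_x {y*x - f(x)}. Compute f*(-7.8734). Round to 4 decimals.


f*(y) = sup_x {y*x - a*x^2 - b*x} = sup_x {(y-b)*x - a*x^2}
FOC: (y - b) - 2a*x = 0 => x* = (y - b)/(2a)
x* = (-7.8734 + 3)/(2*4) = -0.6092
f*(-7.8734) = (y-b)^2/(4a) = (-7.8734 + 3)^2/(4*4)
= 23.75/16 = 1.4844


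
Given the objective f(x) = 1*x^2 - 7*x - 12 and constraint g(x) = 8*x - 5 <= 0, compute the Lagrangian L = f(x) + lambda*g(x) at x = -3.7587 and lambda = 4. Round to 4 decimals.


Step 1: Evaluate f(x).
f(-3.7587) = 1*(-3.7587)^2 - 7*(-3.7587) - 12 = 28.4387
Step 2: Evaluate g(x).
g(-3.7587) = 8*-3.7587 - 5 = -35.0696
Step 3: Compute Lagrangian.
L = 28.4387 + 4*-35.0696 = -111.8397


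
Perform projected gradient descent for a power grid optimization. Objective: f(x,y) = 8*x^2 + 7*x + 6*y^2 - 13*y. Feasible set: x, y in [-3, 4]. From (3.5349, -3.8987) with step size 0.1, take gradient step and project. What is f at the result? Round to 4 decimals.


Step 1: Compute gradient at (3.5349, -3.8987).
grad_x = 2*8*3.5349 + 7 = 63.5584
grad_y = 2*6*-3.8987 - 13 = -59.7844
Step 2: Gradient step.
x_raw = 3.5349 - 0.1*63.5584 = -2.8209
y_raw = -3.8987 - 0.1*-59.7844 = 2.0797
Step 3: Project onto [-3, 4].
x_proj = clip(-2.8209) = -2.8209
y_proj = clip(2.0797) = 2.0797
Step 4: Evaluate f.
f(-2.8209, 2.0797) = 42.8303


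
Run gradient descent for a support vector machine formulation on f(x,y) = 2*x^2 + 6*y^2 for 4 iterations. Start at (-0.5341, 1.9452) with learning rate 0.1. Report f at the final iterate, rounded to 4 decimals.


Gradient descent on f(x,y) = 2*x^2 + 6*y^2.
Starting point: (-0.5341, 1.9452), alpha = 0.1
Step 1: grad_x = 2*2*-0.5341 = -2.1364, grad_y = 2*6*1.9452 = 23.3424
  x_1 = -0.5341 - 0.1*-2.1364 = -0.3205
  y_1 = 1.9452 - 0.1*23.3424 = -0.389
Step 2: grad_x = 2*2*-0.3205 = -1.2818, grad_y = 2*6*-0.389 = -4.6685
  x_2 = -0.3205 - 0.1*-1.2818 = -0.1923
  y_2 = -0.389 - 0.1*-4.6685 = 0.0778
Step 3: grad_x = 2*2*-0.1923 = -0.7691, grad_y = 2*6*0.0778 = 0.9337
  x_3 = -0.1923 - 0.1*-0.7691 = -0.1154
  y_3 = 0.0778 - 0.1*0.9337 = -0.0156
Step 4: grad_x = 2*2*-0.1154 = -0.4615, grad_y = 2*6*-0.0156 = -0.1867
  x_4 = -0.1154 - 0.1*-0.4615 = -0.0692
  y_4 = -0.0156 - 0.1*-0.1867 = 0.0031
f(-0.0692, 0.0031) = 2*(-0.0692)^2 + 6*0.0031^2 = 0.0096


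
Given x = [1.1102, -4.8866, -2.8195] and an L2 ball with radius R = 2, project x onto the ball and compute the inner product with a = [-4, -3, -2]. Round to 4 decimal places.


Step 1: Compute ||x|| (intermediates to 6 decimals).
||x|| = sqrt(1.1102^2 + (-4.8866)^2 + (-2.8195)^2) = 5.749868
Step 2: Project.
Since ||x|| > R, scale = R/||x|| = 2/5.749868 = 0.347834, proj(x) = scale * x
proj(x) = [0.386165, -1.699726, -0.980718]
Step 3: Dot product.
a^T * proj(x) = -4*0.386165 - 3*(-1.699726) - 2*(-0.980718) = 5.516


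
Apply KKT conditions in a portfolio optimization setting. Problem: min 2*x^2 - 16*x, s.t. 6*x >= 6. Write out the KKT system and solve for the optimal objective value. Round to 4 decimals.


Step 1: Try lambda = 0 (constraint inactive).
Stationarity: 2*2*x - 16 = 0
x* = 16/(2*2) = 4.0
Check constraint: 6*4.0 = 24.0 >= 6 -- satisfied.
Step 2: Compute optimal value.
f(x*) = 2*4.0^2 - 16*4.0 = -32.0


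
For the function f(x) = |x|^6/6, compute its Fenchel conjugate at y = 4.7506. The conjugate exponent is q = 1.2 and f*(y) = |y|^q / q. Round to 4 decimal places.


The conjugate exponent q satisfies 1/p + 1/q = 1.
p = 6, so q = 6/(6 - 1) = 1.2
|y|^q = 4.7506^1.2 = 6.4878
f*(4.7506) = 6.4878 / 1.2 = 5.4065


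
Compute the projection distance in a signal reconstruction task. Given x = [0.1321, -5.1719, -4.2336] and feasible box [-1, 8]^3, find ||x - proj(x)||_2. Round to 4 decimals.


Project each component onto [-1, 8].
clip(0.1321) = 0.1321, clip(-5.1719) = -1.0, clip(-4.2336) = -1.0
Projection = [0.1321, -1.0, -1.0]
Squared diffs: [0.0, 17.4047, 10.4562]
Distance = sqrt(27.8609) = 5.2783


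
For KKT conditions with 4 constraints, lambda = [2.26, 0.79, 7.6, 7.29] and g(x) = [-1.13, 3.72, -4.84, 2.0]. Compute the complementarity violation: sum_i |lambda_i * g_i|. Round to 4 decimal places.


KKT complementary slackness check:
lambda_1 * g_1 = 2.26 * -1.13 = -2.5538
lambda_2 * g_2 = 0.79 * 3.72 = 2.9388
lambda_3 * g_3 = 7.6 * -4.84 = -36.784
lambda_4 * g_4 = 7.29 * 2.0 = 14.58
Total violation = 2.5538 + 2.9388 + 36.784 + 14.58 = 56.8566


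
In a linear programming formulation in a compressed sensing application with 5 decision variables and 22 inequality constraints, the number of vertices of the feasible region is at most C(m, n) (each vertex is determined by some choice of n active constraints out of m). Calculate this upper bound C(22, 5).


Each vertex corresponds to some choice of n active constraints out of m, so the number of vertices is at most C(m, n) = m! / (n!(m-n)!).
m = 22, n = 5
Numerator: 22 * 21 * 20 * 19 * 18
Denominator: 5! = 120
C(22, 5) = 26334


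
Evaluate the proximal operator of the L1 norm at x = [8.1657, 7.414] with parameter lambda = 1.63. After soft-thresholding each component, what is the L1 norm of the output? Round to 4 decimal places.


Soft-thresholding with lambda = 1.63:
prox(8.1657) = sign(8.1657)*max(|8.1657| - 1.63, 0) = 6.5357
prox(7.414) = sign(7.414)*max(|7.414| - 1.63, 0) = 5.784
prox(x) = [6.5357, 5.784]
||prox(x)||_1 = 6.5357 + 5.784 = 12.3197


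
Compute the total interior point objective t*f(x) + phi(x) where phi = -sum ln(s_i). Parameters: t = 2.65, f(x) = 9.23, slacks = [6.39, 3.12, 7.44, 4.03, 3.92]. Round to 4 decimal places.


Step 1: Compute log-barrier.
ln values: [1.8547, 1.1378, 2.0069, 1.3938, 1.3661]
phi = -(1.8547 + 1.1378 + 2.0069 + 1.3938 + 1.3661) = -7.7593
Step 2: Compute augmented objective.
t*f(x) = 2.65*9.23 = 24.4595
Total = 24.4595 - 7.7593 = 16.7002


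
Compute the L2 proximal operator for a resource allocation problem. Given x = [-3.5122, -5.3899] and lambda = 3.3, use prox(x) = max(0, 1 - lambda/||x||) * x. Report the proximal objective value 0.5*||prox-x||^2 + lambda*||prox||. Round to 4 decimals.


Step 1: Compute ||x||.
||x|| = 6.4332
Step 2: Compute scaling factor.
scale = max(0, 1 - 3.3/6.4332) = 0.487
Step 3: prox(x) = [-1.7106, -2.6251]
||prox(x)|| = 3.1332
Step 4: Proximal objective.
0.5*||prox-x||^2 = 5.445
lambda*||prox|| = 10.3396
Total = 15.7847


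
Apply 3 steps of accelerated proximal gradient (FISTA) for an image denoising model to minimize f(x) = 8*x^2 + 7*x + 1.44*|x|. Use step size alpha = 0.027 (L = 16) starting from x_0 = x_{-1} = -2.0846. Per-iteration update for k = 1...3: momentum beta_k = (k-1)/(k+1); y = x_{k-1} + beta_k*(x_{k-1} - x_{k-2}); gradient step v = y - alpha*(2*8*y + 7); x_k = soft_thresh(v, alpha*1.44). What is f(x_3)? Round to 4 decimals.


FISTA on f(x) = 8*x^2 + 7*x + 1.44*|x|
L = 16, alpha = 0.027
Iteration 1: beta = 0.0, y = -2.0846 + 0.0*(-2.0846 + 2.0846) = -2.0846
  grad(y) = -26.3536, v = y - alpha*grad = -1.3731
  prox(v) = soft_thresh(-1.3731, 0.0389) = -1.3342
Iteration 2: beta = 0.3333, y = -1.3342 + 0.3333*(-1.3342 + 2.0846) = -1.084
  grad(y) = -10.3445, v = y - alpha*grad = -0.8047
  prox(v) = soft_thresh(-0.8047, 0.0389) = -0.7658
Iteration 3: beta = 0.5, y = -0.7658 + 0.5*(-0.7658 + 1.3342) = -0.4817
  grad(y) = -0.707, v = y - alpha*grad = -0.4626
  prox(v) = soft_thresh(-0.4626, 0.0389) = -0.4237
f(x_3) = 8*(-0.4237)^2 + 7*(-0.4237) + 1.44*|-0.4237| = -0.9196


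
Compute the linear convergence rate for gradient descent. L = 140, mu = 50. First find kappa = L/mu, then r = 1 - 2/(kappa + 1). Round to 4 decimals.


Step 1: Compute the condition number.
kappa = L/mu = 140/50 = 2.8
Step 2: Compute the convergence rate.
r = 1 - 2/(kappa + 1) = 1 - 2*mu/(L + mu) = (L - mu)/(L + mu) = 90/190 = 0.4737


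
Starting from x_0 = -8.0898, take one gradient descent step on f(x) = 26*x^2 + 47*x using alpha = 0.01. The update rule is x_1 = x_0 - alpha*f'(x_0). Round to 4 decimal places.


We compute the gradient at x_0 and apply the update.
f'(x) = 52*x + 47
f'(-8.0898) = 52*-8.0898 + 47 = -373.6696
x_1 = -8.0898 - 0.01*-373.6696 = -4.3531


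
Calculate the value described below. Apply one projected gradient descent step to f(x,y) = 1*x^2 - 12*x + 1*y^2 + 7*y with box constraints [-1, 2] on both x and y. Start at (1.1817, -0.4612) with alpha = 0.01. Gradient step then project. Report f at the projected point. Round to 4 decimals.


Step 1: Compute gradient at (1.1817, -0.4612).
grad_x = 2*1*1.1817 - 12 = -9.6366
grad_y = 2*1*-0.4612 + 7 = 6.0776
Step 2: Gradient step.
x_raw = 1.1817 - 0.01*-9.6366 = 1.2781
y_raw = -0.4612 - 0.01*6.0776 = -0.522
Step 3: Project onto [-1, 2].
x_proj = clip(1.2781) = 1.2781
y_proj = clip(-0.522) = -0.522
Step 4: Evaluate f.
f(1.2781, -0.522) = -17.0847


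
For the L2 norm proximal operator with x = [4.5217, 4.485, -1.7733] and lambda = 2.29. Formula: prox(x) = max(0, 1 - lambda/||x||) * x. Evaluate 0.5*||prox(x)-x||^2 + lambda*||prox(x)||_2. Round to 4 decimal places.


Step 1: Compute ||x||.
||x|| = 6.611
Step 2: Compute scaling factor.
scale = max(0, 1 - 2.29/6.611) = 0.6536
Step 3: prox(x) = [2.9554, 2.9314, -1.159]
||prox(x)|| = 4.321
Step 4: Proximal objective.
0.5*||prox-x||^2 = 2.6221
lambda*||prox|| = 9.8951
Total = 12.5172


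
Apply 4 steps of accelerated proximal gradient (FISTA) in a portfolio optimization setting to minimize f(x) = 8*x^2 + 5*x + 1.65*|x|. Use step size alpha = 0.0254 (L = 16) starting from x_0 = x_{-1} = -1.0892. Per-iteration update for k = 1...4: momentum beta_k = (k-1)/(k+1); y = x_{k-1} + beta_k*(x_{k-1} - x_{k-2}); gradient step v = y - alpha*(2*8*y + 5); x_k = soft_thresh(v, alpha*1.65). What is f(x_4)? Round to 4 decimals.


FISTA on f(x) = 8*x^2 + 5*x + 1.65*|x|
L = 16, alpha = 0.0254
Iteration 1: beta = 0.0, y = -1.0892 + 0.0*(-1.0892 + 1.0892) = -1.0892
  grad(y) = -12.4272, v = y - alpha*grad = -0.7735
  prox(v) = soft_thresh(-0.7735, 0.0419) = -0.7316
Iteration 2: beta = 0.3333, y = -0.7316 + 0.3333*(-0.7316 + 1.0892) = -0.6125
  grad(y) = -4.7992, v = y - alpha*grad = -0.4906
  prox(v) = soft_thresh(-0.4906, 0.0419) = -0.4486
Iteration 3: beta = 0.5, y = -0.4486 + 0.5*(-0.4486 + 0.7316) = -0.3071
  grad(y) = 0.0857, v = y - alpha*grad = -0.3093
  prox(v) = soft_thresh(-0.3093, 0.0419) = -0.2674
Iteration 4: beta = 0.6, y = -0.2674 + 0.6*(-0.2674 + 0.4486) = -0.1587
  grad(y) = 2.4613, v = y - alpha*grad = -0.2212
  prox(v) = soft_thresh(-0.2212, 0.0419) = -0.1793
f(x_4) = 8*(-0.1793)^2 + 5*(-0.1793) + 1.65*|-0.1793| = -0.3435


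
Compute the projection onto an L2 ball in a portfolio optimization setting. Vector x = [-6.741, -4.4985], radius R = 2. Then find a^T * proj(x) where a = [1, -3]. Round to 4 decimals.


Step 1: Compute ||x|| (intermediates to 6 decimals).
||x|| = sqrt((-6.741)^2 + (-4.4985)^2) = 8.104171
Step 2: Project.
Since ||x|| > R, scale = R/||x|| = 2/8.104171 = 0.246787, proj(x) = scale * x
proj(x) = [-1.663591, -1.110171]
Step 3: Dot product.
a^T * proj(x) = 1*(-1.663591) - 3*(-1.110171) = 1.6669


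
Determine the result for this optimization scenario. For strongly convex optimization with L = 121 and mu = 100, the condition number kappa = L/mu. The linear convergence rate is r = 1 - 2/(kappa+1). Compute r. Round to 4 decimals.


Step 1: Compute the condition number.
kappa = L/mu = 121/100 = 1.21
Step 2: Compute the convergence rate.
r = 1 - 2/(kappa + 1) = 1 - 2*mu/(L + mu) = (L - mu)/(L + mu) = 21/221 = 0.095


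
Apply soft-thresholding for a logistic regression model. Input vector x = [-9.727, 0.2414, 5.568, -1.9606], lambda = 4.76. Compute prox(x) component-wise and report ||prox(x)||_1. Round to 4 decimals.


Soft-thresholding with lambda = 4.76:
prox(-9.727) = sign(-9.727)*max(|-9.727| - 4.76, 0) = -4.967
prox(0.2414) = sign(0.2414)*max(|0.2414| - 4.76, 0) = 0.0
prox(5.568) = sign(5.568)*max(|5.568| - 4.76, 0) = 0.808
prox(-1.9606) = sign(-1.9606)*max(|-1.9606| - 4.76, 0) = 0.0
prox(x) = [-4.967, 0.0, 0.808, 0.0]
||prox(x)||_1 = 4.967 + 0.0 + 0.808 + 0.0 = 5.775


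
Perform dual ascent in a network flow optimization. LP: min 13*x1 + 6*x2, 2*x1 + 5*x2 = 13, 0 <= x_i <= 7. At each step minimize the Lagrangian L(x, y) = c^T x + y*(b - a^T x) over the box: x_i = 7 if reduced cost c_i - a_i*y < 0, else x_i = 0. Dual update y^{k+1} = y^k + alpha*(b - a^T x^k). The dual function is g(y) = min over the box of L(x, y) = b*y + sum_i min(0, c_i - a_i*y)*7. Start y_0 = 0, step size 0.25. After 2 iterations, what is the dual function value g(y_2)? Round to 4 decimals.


Dual ascent for LP: min 13*x1 + 6*x2, 2*x1 + 5*x2 = 13, 0 <= x_i <= 7
Step 1: y^k = 0.0, reduced costs: (13.0, 6.0)
  x^k = (0.0, 0.0), subgradient = b - a^T x = 13.0
  y^{k+1} = 0.0 + 0.25*13.0 = 3.25
Step 2: y^k = 3.25, reduced costs: (6.5, -10.25)
  x^k = (0.0, 7.0), subgradient = b - a^T x = -22.0
  y^{k+1} = 3.25 + 0.25*-22.0 = -2.25
Dual objective at y_2 = -2.25: reduced costs (17.5, 17.25), box minimizer x = (0.0, 0.0)
g(y_2) = b*y + (c1 - a1*y)*x1 + (c2 - a2*y)*x2 = 13*(-2.25) + 17.5*0.0 + 17.25*0.0 = -29.25 + 0.0 + 0.0 = -29.25


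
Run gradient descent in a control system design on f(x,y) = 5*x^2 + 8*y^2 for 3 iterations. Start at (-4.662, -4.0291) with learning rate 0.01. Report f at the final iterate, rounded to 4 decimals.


Gradient descent on f(x,y) = 5*x^2 + 8*y^2.
Starting point: (-4.662, -4.0291), alpha = 0.01
Step 1: grad_x = 2*5*-4.662 = -46.62, grad_y = 2*8*-4.0291 = -64.4656
  x_1 = -4.662 - 0.01*-46.62 = -4.1958
  y_1 = -4.0291 - 0.01*-64.4656 = -3.3844
Step 2: grad_x = 2*5*-4.1958 = -41.958, grad_y = 2*8*-3.3844 = -54.1511
  x_2 = -4.1958 - 0.01*-41.958 = -3.7762
  y_2 = -3.3844 - 0.01*-54.1511 = -2.8429
Step 3: grad_x = 2*5*-3.7762 = -37.7622, grad_y = 2*8*-2.8429 = -45.4869
  x_3 = -3.7762 - 0.01*-37.7622 = -3.3986
  y_3 = -2.8429 - 0.01*-45.4869 = -2.3881
f(-3.3986, -2.3881) = 5*(-3.3986)^2 + 8*(-2.3881)^2 = 103.3751


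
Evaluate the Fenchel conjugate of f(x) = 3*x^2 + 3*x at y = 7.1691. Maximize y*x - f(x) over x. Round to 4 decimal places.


f*(y) = sup_x {y*x - a*x^2 - b*x} = sup_x {(y-b)*x - a*x^2}
FOC: (y - b) - 2a*x = 0 => x* = (y - b)/(2a)
x* = (7.1691 - 3)/(2*3) = 0.6949
f*(7.1691) = (y-b)^2/(4a) = (7.1691 - 3)^2/(4*3)
= 17.3814/12 = 1.4484


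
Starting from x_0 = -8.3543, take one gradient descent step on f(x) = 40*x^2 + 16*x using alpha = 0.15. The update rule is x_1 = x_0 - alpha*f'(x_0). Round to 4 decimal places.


We compute the gradient at x_0 and apply the update.
f'(x) = 80*x + 16
f'(-8.3543) = 80*-8.3543 + 16 = -652.344
x_1 = -8.3543 - 0.15*-652.344 = 89.4973


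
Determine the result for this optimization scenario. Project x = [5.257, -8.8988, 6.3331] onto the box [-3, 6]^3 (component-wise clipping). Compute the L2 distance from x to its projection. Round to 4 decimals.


Project each component onto [-3, 6].
clip(5.257) = 5.257, clip(-8.8988) = -3.0, clip(6.3331) = 6.0
Projection = [5.257, -3.0, 6.0]
Squared diffs: [0.0, 34.7958, 0.111]
Distance = sqrt(34.9068) = 5.9082


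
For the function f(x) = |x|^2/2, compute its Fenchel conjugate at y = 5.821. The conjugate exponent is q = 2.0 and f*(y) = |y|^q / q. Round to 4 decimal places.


The conjugate exponent q satisfies 1/p + 1/q = 1.
p = 2, so q = 2/(2 - 1) = 2.0
|y|^q = 5.821^2.0 = 33.884
f*(5.821) = 33.884 / 2.0 = 16.942


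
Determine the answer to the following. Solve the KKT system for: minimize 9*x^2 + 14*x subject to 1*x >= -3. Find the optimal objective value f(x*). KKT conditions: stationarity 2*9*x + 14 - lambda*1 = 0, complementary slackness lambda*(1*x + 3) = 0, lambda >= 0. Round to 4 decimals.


Step 1: Try lambda = 0 (constraint inactive).
Stationarity: 2*9*x + 14 = 0
x* = -14/(2*9) = -7/9 = -0.7778 (rounded; the exact value -7/9 is used below)
Check constraint: 1*-0.7778 = -0.7778 >= -3 -- satisfied.
Step 2: Compute optimal value.
f(x*) = 9*(-7/9)^2 + 14*(-7/9) = -5.4444


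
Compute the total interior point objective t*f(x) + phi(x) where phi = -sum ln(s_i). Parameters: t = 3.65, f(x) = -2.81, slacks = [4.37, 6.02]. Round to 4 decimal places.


Step 1: Compute log-barrier.
ln values: [1.4748, 1.7951]
phi = -(1.4748 + 1.7951) = -3.2699
Step 2: Compute augmented objective.
t*f(x) = 3.65*-2.81 = -10.2565
Total = -10.2565 - 3.2699 = -13.5264


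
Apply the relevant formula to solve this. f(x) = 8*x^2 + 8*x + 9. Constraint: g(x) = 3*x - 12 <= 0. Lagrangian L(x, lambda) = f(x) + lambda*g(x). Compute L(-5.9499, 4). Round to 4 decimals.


Step 1: Evaluate f(x).
f(-5.9499) = 8*(-5.9499)^2 + 8*(-5.9499) + 9 = 244.6113
Step 2: Evaluate g(x).
g(-5.9499) = 3*-5.9499 - 12 = -29.8497
Step 3: Compute Lagrangian.
L = 244.6113 + 4*-29.8497 = 125.2125


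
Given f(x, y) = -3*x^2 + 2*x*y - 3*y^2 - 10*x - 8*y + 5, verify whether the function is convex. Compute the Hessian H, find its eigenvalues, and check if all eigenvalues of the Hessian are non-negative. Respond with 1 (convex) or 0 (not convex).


The Hessian of f(x,y) = -3*x^2 + 2*x*y - 3*y^2 - 10*x - 8*y + 5 is:
H = [[-6, 2], [2, -6]]
Trace = -6 - 6 = -12
Determinant = -6*-6 - (2)^2 = 32
Discriminant = (-12)^2 - 4*32 = 16.0
Eigenvalues: lambda_1 = -8.0, lambda_2 = -4.0
The function is not convex.

0


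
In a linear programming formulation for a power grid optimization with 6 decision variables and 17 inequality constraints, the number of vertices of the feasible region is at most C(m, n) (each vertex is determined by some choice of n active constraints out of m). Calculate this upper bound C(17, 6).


Each vertex corresponds to some choice of n active constraints out of m, so the number of vertices is at most C(m, n) = m! / (n!(m-n)!).
m = 17, n = 6
Numerator: 17 * 16 * 15 * 14 * 13 * 12
Denominator: 6! = 720
C(17, 6) = 12376


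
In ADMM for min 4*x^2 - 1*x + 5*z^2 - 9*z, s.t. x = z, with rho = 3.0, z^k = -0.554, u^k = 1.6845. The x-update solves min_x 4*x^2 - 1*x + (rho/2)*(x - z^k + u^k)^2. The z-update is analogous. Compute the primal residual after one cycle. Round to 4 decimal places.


ADMM iteration with rho = 3.0, z^k = -0.554, u^k = 1.6845
Step 1: x-update.
Minimize 4*x^2 - 1*x + (3.0/2)*(x + 0.554 + 1.6845)^2
FOC: (2*4 + 3.0)*x = 1 + 3.0*(-0.554 - 1.6845)
x^{k+1} = -0.5196
Step 2: z-update.
Minimize 5*z^2 - 9*z + (3.0/2)*(-0.5196 - z + 1.6845)^2
FOC: (2*5 + 3.0)*z = 9 + 3.0*(-0.5196 + 1.6845)
z^{k+1} = 0.9611
Step 3: u-update.
u^{k+1} = 1.6845 - 0.5196 - 0.9611 = 0.2038
Step 4: Primal residual = |-0.5196 - 0.9611| = 1.4807


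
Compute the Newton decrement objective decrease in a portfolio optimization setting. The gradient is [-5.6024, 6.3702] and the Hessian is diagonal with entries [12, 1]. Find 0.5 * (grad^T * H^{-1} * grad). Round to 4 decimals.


Step 1: H is diagonal, so H^(-1) * g = [-0.4669, 6.3702].
Step 2: g^T H^(-1) g = sum_i g_i^2 / H_ii
  = (-5.6024)^2/12 + (6.3702)^2/1
  = 2.6156 + 40.5794 = 43.195
Step 3: Objective decrease = 0.5 * g^T H^(-1) g = 21.5975


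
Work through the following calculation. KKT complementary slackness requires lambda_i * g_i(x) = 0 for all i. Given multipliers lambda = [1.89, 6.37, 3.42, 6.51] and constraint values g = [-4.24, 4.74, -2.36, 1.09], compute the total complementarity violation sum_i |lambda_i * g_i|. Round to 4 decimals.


KKT complementary slackness check:
lambda_1 * g_1 = 1.89 * -4.24 = -8.0136
lambda_2 * g_2 = 6.37 * 4.74 = 30.1938
lambda_3 * g_3 = 3.42 * -2.36 = -8.0712
lambda_4 * g_4 = 6.51 * 1.09 = 7.0959
Total violation = 8.0136 + 30.1938 + 8.0712 + 7.0959 = 53.3745


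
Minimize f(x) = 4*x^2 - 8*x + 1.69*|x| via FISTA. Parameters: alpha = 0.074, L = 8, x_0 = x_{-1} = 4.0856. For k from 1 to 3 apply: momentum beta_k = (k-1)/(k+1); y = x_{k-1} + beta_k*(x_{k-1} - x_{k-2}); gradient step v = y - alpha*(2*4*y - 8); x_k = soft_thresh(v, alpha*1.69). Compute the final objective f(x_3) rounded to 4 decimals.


FISTA on f(x) = 4*x^2 - 8*x + 1.69*|x|
L = 8, alpha = 0.074
Iteration 1: beta = 0.0, y = 4.0856 + 0.0*(4.0856 - 4.0856) = 4.0856
  grad(y) = 24.6848, v = y - alpha*grad = 2.2589
  prox(v) = soft_thresh(2.2589, 0.1251) = 2.1339
Iteration 2: beta = 0.3333, y = 2.1339 + 0.3333*(2.1339 - 4.0856) = 1.4833
  grad(y) = 3.8663, v = y - alpha*grad = 1.1972
  prox(v) = soft_thresh(1.1972, 0.1251) = 1.0721
Iteration 3: beta = 0.5, y = 1.0721 + 0.5*(1.0721 - 2.1339) = 0.5412
  grad(y) = -3.67, v = y - alpha*grad = 0.8128
  prox(v) = soft_thresh(0.8128, 0.1251) = 0.6878
f(x_3) = 4*0.6878^2 - 8*0.6878 + 1.69*|0.6878| = -2.4477


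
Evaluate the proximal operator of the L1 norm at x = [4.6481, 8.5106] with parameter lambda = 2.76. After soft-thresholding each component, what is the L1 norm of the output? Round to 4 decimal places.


Soft-thresholding with lambda = 2.76:
prox(4.6481) = sign(4.6481)*max(|4.6481| - 2.76, 0) = 1.8881
prox(8.5106) = sign(8.5106)*max(|8.5106| - 2.76, 0) = 5.7506
prox(x) = [1.8881, 5.7506]
||prox(x)||_1 = 1.8881 + 5.7506 = 7.6387


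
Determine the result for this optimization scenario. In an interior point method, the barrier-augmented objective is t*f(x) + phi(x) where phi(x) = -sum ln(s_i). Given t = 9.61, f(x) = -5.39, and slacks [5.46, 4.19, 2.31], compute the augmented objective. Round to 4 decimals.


Step 1: Compute log-barrier.
ln values: [1.6974, 1.4327, 0.8372]
phi = -(1.6974 + 1.4327 + 0.8372) = -3.9674
Step 2: Compute augmented objective.
t*f(x) = 9.61*-5.39 = -51.7979
Total = -51.7979 - 3.9674 = -55.7653


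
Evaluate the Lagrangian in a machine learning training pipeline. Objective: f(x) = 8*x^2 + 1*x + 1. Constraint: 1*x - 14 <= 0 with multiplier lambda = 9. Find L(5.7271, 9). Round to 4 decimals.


Step 1: Evaluate f(x).
f(5.7271) = 8*5.7271^2 + 1*5.7271 + 1 = 269.1245
Step 2: Evaluate g(x).
g(5.7271) = 1*5.7271 - 14 = -8.2729
Step 3: Compute Lagrangian.
L = 269.1245 + 9*-8.2729 = 194.6684


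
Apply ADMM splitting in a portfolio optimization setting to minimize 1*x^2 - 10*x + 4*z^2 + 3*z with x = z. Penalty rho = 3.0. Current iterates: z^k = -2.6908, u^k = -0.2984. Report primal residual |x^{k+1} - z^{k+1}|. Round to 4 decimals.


ADMM iteration with rho = 3.0, z^k = -2.6908, u^k = -0.2984
Step 1: x-update.
Minimize 1*x^2 - 10*x + (3.0/2)*(x + 2.6908 - 0.2984)^2
FOC: (2*1 + 3.0)*x = 10 + 3.0*(-2.6908 + 0.2984)
x^{k+1} = 0.5646
Step 2: z-update.
Minimize 4*z^2 + 3*z + (3.0/2)*(0.5646 - z - 0.2984)^2
FOC: (2*4 + 3.0)*z = -3 + 3.0*(0.5646 - 0.2984)
z^{k+1} = -0.2001
Step 3: u-update.
u^{k+1} = -0.2984 + 0.5646 + 0.2001 = 0.4663
Step 4: Primal residual = |0.5646 + 0.2001| = 0.7647


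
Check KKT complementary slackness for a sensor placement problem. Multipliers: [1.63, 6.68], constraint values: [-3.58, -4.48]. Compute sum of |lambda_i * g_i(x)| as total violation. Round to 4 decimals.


KKT complementary slackness check:
lambda_1 * g_1 = 1.63 * -3.58 = -5.8354
lambda_2 * g_2 = 6.68 * -4.48 = -29.9264
Total violation = 5.8354 + 29.9264 = 35.7618


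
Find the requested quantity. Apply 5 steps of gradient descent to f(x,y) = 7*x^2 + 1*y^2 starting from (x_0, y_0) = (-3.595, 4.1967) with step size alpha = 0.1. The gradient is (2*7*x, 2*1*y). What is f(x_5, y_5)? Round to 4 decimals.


Gradient descent on f(x,y) = 7*x^2 + 1*y^2.
Starting point: (-3.595, 4.1967), alpha = 0.1
Step 1: grad_x = 2*7*-3.595 = -50.33, grad_y = 2*1*4.1967 = 8.3934
  x_1 = -3.595 - 0.1*-50.33 = 1.438
  y_1 = 4.1967 - 0.1*8.3934 = 3.3574
Step 2: grad_x = 2*7*1.438 = 20.132, grad_y = 2*1*3.3574 = 6.7147
  x_2 = 1.438 - 0.1*20.132 = -0.5752
  y_2 = 3.3574 - 0.1*6.7147 = 2.6859
Step 3: grad_x = 2*7*-0.5752 = -8.0528, grad_y = 2*1*2.6859 = 5.3718
  x_3 = -0.5752 - 0.1*-8.0528 = 0.2301
  y_3 = 2.6859 - 0.1*5.3718 = 2.1487
Step 4: grad_x = 2*7*0.2301 = 3.2211, grad_y = 2*1*2.1487 = 4.2974
  x_4 = 0.2301 - 0.1*3.2211 = -0.092
  y_4 = 2.1487 - 0.1*4.2974 = 1.719
Step 5: grad_x = 2*7*-0.092 = -1.2884, grad_y = 2*1*1.719 = 3.4379
  x_5 = -0.092 - 0.1*-1.2884 = 0.0368
  y_5 = 1.719 - 0.1*3.4379 = 1.3752
f(0.0368, 1.3752) = 7*0.0368^2 + 1*1.3752^2 = 1.9006


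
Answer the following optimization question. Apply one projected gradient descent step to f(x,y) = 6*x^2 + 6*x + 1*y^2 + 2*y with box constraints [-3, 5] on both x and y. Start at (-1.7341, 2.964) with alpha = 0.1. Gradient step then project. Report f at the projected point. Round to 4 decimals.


Step 1: Compute gradient at (-1.7341, 2.964).
grad_x = 2*6*-1.7341 + 6 = -14.8092
grad_y = 2*1*2.964 + 2 = 7.928
Step 2: Gradient step.
x_raw = -1.7341 - 0.1*-14.8092 = -0.2532
y_raw = 2.964 - 0.1*7.928 = 2.1712
Step 3: Project onto [-3, 5].
x_proj = clip(-0.2532) = -0.2532
y_proj = clip(2.1712) = 2.1712
Step 4: Evaluate f.
f(-0.2532, 2.1712) = 7.922


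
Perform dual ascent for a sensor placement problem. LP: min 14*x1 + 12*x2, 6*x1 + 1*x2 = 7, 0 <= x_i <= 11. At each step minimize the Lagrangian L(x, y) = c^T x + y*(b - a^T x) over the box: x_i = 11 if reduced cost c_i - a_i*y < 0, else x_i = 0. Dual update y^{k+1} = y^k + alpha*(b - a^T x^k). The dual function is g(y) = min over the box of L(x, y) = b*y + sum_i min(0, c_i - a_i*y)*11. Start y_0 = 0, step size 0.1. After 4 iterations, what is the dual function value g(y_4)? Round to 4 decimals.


Dual ascent for LP: min 14*x1 + 12*x2, 6*x1 + 1*x2 = 7, 0 <= x_i <= 11
Step 1: y^k = 0.0, reduced costs: (14.0, 12.0)
  x^k = (0.0, 0.0), subgradient = b - a^T x = 7.0
  y^{k+1} = 0.0 + 0.1*7.0 = 0.7
Step 2: y^k = 0.7, reduced costs: (9.8, 11.3)
  x^k = (0.0, 0.0), subgradient = b - a^T x = 7.0
  y^{k+1} = 0.7 + 0.1*7.0 = 1.4
Step 3: y^k = 1.4, reduced costs: (5.6, 10.6)
  x^k = (0.0, 0.0), subgradient = b - a^T x = 7.0
  y^{k+1} = 1.4 + 0.1*7.0 = 2.1
Step 4: y^k = 2.1, reduced costs: (1.4, 9.9)
  x^k = (0.0, 0.0), subgradient = b - a^T x = 7.0
  y^{k+1} = 2.1 + 0.1*7.0 = 2.8
Dual objective at y_4 = 2.8: reduced costs (-2.8, 9.2), box minimizer x = (11.0, 0.0)
g(y_4) = b*y + (c1 - a1*y)*x1 + (c2 - a2*y)*x2 = 7*2.8 + (-2.8)*11.0 + 9.2*0.0 = 19.6 - 30.8 + 0.0 = -11.2


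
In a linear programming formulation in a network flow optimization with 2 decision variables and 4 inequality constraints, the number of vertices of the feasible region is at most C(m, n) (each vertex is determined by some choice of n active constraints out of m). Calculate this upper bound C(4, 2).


Each vertex corresponds to some choice of n active constraints out of m, so the number of vertices is at most C(m, n) = m! / (n!(m-n)!).
m = 4, n = 2
Numerator: 4 * 3
Denominator: 2! = 2
C(4, 2) = 6


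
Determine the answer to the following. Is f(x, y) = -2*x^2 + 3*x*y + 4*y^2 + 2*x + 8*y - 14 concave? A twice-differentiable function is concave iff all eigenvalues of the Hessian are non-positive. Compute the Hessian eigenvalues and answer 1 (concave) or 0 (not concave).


The Hessian of f(x,y) = -2*x^2 + 3*x*y + 4*y^2 + 2*x + 8*y - 14 is:
H = [[-4, 3], [3, 8]]
Trace = -4 + 8 = 4
Determinant = -4*8 - (3)^2 = -41
Discriminant = (4)^2 - 4*-41 = 180.0
Eigenvalues: lambda_1 = -4.7082, lambda_2 = 8.7082
The function is not concave.

0


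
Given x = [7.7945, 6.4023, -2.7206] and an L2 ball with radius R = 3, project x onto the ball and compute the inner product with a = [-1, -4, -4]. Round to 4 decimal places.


Step 1: Compute ||x|| (intermediates to 6 decimals).
||x|| = sqrt(7.7945^2 + 6.4023^2 + (-2.7206)^2) = 10.447265
Step 2: Project.
Since ||x|| > R, scale = R/||x|| = 3/10.447265 = 0.287156, proj(x) = scale * x
proj(x) = [2.238237, 1.838459, -0.781237]
Step 3: Dot product.
a^T * proj(x) = -1*2.238237 - 4*1.838459 - 4*(-0.781237) = -6.4671


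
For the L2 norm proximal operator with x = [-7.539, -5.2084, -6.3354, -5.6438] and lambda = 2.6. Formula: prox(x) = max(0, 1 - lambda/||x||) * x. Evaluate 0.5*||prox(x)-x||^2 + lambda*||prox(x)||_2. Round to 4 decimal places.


Step 1: Compute ||x||.
||x|| = 12.4881
Step 2: Compute scaling factor.
scale = max(0, 1 - 2.6/12.4881) = 0.7918
Step 3: prox(x) = [-5.9694, -4.124, -5.0164, -4.4688]
||prox(x)|| = 9.8881
Step 4: Proximal objective.
0.5*||prox-x||^2 = 3.38
lambda*||prox|| = 25.7091
Total = 29.0892


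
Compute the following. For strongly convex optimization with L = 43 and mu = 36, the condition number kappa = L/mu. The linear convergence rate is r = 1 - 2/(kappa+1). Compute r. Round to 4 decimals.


Step 1: Compute the condition number.
kappa = L/mu = 43/36 = 1.1944
Step 2: Compute the convergence rate.
r = 1 - 2/(kappa + 1) = 1 - 2*mu/(L + mu) = (L - mu)/(L + mu) = 7/79 = 0.0886


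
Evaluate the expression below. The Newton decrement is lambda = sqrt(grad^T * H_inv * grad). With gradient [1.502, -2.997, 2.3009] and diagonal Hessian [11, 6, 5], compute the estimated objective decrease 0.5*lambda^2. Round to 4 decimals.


Step 1: H is diagonal, so H^(-1) * g = [0.1365, -0.4995, 0.4602].
Step 2: g^T H^(-1) g = sum_i g_i^2 / H_ii
  = (1.502)^2/11 + (-2.997)^2/6 + (2.3009)^2/5
  = 0.2051 + 1.497 + 1.0588 = 2.7609
Step 3: Objective decrease = 0.5 * g^T H^(-1) g = 1.3805


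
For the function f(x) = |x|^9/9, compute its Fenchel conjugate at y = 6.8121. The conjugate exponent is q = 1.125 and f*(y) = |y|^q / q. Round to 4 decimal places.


The conjugate exponent q satisfies 1/p + 1/q = 1.
p = 9, so q = 9/(9 - 1) = 1.125
|y|^q = 6.8121^1.125 = 8.6585
f*(6.8121) = 8.6585 / 1.125 = 7.6964


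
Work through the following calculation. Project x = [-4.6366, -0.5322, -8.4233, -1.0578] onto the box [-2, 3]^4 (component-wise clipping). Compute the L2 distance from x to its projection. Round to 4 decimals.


Project each component onto [-2, 3].
clip(-4.6366) = -2.0, clip(-0.5322) = -0.5322, clip(-8.4233) = -2.0, clip(-1.0578) = -1.0578
Projection = [-2.0, -0.5322, -2.0, -1.0578]
Squared diffs: [6.9517, 0.0, 41.2588, 0.0]
Distance = sqrt(48.2105) = 6.9434


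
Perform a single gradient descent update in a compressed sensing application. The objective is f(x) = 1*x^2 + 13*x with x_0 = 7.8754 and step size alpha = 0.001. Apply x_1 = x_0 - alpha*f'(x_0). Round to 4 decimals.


We compute the gradient at x_0 and apply the update.
f'(x) = 2*x + 13
f'(7.8754) = 2*7.8754 + 13 = 28.7508
x_1 = 7.8754 - 0.001*28.7508 = 7.8466


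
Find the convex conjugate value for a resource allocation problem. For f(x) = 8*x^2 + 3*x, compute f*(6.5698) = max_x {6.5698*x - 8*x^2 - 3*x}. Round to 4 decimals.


f*(y) = sup_x {y*x - a*x^2 - b*x} = sup_x {(y-b)*x - a*x^2}
FOC: (y - b) - 2a*x = 0 => x* = (y - b)/(2a)
x* = (6.5698 - 3)/(2*8) = 0.2231
f*(6.5698) = (y-b)^2/(4a) = (6.5698 - 3)^2/(4*8)
= 12.7435/32 = 0.3982


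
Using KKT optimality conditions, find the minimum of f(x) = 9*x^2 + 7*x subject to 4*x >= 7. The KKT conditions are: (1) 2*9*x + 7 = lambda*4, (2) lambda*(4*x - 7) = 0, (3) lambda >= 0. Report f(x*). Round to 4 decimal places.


Step 1: Try lambda = 0 (constraint inactive).
x_unc = -7/(2*9) = -0.3889
Check: 4*-0.3889 = -1.5556 < 7 -- violated!
Step 2: Constraint must be active: 4*x = 7
x* = 7/4 = 1.75
lambda = (2*9*1.75 + 7)/4 = 9.625
Step 3: Compute optimal value.
f(x*) = 9*1.75^2 + 7*1.75 = 39.8125


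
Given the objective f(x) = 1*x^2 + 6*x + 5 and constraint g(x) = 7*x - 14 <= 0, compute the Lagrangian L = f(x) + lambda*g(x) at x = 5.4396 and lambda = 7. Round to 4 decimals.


Step 1: Evaluate f(x).
f(5.4396) = 1*5.4396^2 + 6*5.4396 + 5 = 67.2268
Step 2: Evaluate g(x).
g(5.4396) = 7*5.4396 - 14 = 24.0772
Step 3: Compute Lagrangian.
L = 67.2268 + 7*24.0772 = 235.7672


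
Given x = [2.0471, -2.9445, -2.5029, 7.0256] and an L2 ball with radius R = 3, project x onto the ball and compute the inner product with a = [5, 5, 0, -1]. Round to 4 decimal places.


Step 1: Compute ||x|| (intermediates to 6 decimals).
||x|| = sqrt(2.0471^2 + (-2.9445)^2 + (-2.5029)^2 + 7.0256^2) = 8.275522
Step 2: Project.
Since ||x|| > R, scale = R/||x|| = 3/8.275522 = 0.362515, proj(x) = scale * x
proj(x) = [0.742104, -1.067425, -0.907339, 2.546885]
Step 3: Dot product.
a^T * proj(x) = 5*0.742104 + 5*(-1.067425) + 0*(-0.907339) - 1*2.546885 = -4.1735


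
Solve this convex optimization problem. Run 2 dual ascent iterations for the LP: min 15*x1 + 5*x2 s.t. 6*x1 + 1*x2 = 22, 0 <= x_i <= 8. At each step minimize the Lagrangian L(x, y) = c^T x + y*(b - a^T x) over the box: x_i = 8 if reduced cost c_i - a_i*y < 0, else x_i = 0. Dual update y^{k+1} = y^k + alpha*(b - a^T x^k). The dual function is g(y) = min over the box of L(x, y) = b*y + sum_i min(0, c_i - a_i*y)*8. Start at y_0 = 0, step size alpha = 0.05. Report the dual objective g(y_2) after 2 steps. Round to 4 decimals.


Dual ascent for LP: min 15*x1 + 5*x2, 6*x1 + 1*x2 = 22, 0 <= x_i <= 8
Step 1: y^k = 0.0, reduced costs: (15.0, 5.0)
  x^k = (0.0, 0.0), subgradient = b - a^T x = 22.0
  y^{k+1} = 0.0 + 0.05*22.0 = 1.1
Step 2: y^k = 1.1, reduced costs: (8.4, 3.9)
  x^k = (0.0, 0.0), subgradient = b - a^T x = 22.0
  y^{k+1} = 1.1 + 0.05*22.0 = 2.2
Dual objective at y_2 = 2.2: reduced costs (1.8, 2.8), box minimizer x = (0.0, 0.0)
g(y_2) = b*y + (c1 - a1*y)*x1 + (c2 - a2*y)*x2 = 22*2.2 + 1.8*0.0 + 2.8*0.0 = 48.4 + 0.0 + 0.0 = 48.4


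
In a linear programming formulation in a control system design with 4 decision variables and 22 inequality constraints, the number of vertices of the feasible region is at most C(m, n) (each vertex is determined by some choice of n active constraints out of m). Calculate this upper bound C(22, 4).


Each vertex corresponds to some choice of n active constraints out of m, so the number of vertices is at most C(m, n) = m! / (n!(m-n)!).
m = 22, n = 4
Numerator: 22 * 21 * 20 * 19
Denominator: 4! = 24
C(22, 4) = 7315


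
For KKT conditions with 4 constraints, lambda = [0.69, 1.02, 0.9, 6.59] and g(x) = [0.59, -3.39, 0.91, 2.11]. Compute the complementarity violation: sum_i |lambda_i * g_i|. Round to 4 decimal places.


KKT complementary slackness check:
lambda_1 * g_1 = 0.69 * 0.59 = 0.4071
lambda_2 * g_2 = 1.02 * -3.39 = -3.4578
lambda_3 * g_3 = 0.9 * 0.91 = 0.819
lambda_4 * g_4 = 6.59 * 2.11 = 13.9049
Total violation = 0.4071 + 3.4578 + 0.819 + 13.9049 = 18.5888


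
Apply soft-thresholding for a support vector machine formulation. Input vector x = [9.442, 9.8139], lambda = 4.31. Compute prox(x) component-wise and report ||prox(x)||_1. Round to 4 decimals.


Soft-thresholding with lambda = 4.31:
prox(9.442) = sign(9.442)*max(|9.442| - 4.31, 0) = 5.132
prox(9.8139) = sign(9.8139)*max(|9.8139| - 4.31, 0) = 5.5039
prox(x) = [5.132, 5.5039]
||prox(x)||_1 = 5.132 + 5.5039 = 10.6359


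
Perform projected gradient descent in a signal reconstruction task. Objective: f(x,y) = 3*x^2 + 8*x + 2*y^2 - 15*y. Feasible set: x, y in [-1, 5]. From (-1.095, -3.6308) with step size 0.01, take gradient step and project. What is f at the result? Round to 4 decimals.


Step 1: Compute gradient at (-1.095, -3.6308).
grad_x = 2*3*-1.095 + 8 = 1.43
grad_y = 2*2*-3.6308 - 15 = -29.5232
Step 2: Gradient step.
x_raw = -1.095 - 0.01*1.43 = -1.1093
y_raw = -3.6308 - 0.01*-29.5232 = -3.3356
Step 3: Project onto [-1, 5].
x_proj = clip(-1.1093) = -1.0
y_proj = clip(-3.3356) = -1.0
Step 4: Evaluate f.
f(-1.0, -1.0) = 12.0


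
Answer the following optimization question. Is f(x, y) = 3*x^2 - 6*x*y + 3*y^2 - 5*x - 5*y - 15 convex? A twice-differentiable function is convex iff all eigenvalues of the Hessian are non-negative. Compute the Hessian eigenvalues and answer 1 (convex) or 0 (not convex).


The Hessian of f(x,y) = 3*x^2 - 6*x*y + 3*y^2 - 5*x - 5*y - 15 is:
H = [[6, -6], [-6, 6]]
Trace = 6 + 6 = 12
Determinant = 6*6 - (-6)^2 = 0
Discriminant = (12)^2 - 4*0 = 144.0
Eigenvalues: lambda_1 = 0.0, lambda_2 = 12.0
The function is convex.

1


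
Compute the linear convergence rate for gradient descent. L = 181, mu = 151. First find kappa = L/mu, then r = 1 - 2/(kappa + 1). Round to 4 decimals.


Step 1: Compute the condition number.
kappa = L/mu = 181/151 = 1.1987
Step 2: Compute the convergence rate.
r = 1 - 2/(kappa + 1) = 1 - 2*mu/(L + mu) = (L - mu)/(L + mu) = 30/332 = 0.0904


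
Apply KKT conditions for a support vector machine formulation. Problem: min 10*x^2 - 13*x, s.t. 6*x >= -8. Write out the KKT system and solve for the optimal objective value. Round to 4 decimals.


Step 1: Try lambda = 0 (constraint inactive).
Stationarity: 2*10*x - 13 = 0
x* = 13/(2*10) = 0.65
Check constraint: 6*0.65 = 3.9 >= -8 -- satisfied.
Step 2: Compute optimal value.
f(x*) = 10*0.65^2 - 13*0.65 = -4.225


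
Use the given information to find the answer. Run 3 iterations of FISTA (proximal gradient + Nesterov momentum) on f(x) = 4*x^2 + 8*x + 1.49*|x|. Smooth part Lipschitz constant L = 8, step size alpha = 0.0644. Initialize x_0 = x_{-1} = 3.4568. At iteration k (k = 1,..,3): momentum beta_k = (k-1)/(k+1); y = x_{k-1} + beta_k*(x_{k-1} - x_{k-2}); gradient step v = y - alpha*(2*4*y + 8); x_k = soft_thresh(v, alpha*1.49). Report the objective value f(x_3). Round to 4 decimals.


FISTA on f(x) = 4*x^2 + 8*x + 1.49*|x|
L = 8, alpha = 0.0644
Iteration 1: beta = 0.0, y = 3.4568 + 0.0*(3.4568 - 3.4568) = 3.4568
  grad(y) = 35.6544, v = y - alpha*grad = 1.1607
  prox(v) = soft_thresh(1.1607, 0.096) = 1.0647
Iteration 2: beta = 0.3333, y = 1.0647 + 0.3333*(1.0647 - 3.4568) = 0.2673
  grad(y) = 10.1387, v = y - alpha*grad = -0.3856
  prox(v) = soft_thresh(-0.3856, 0.096) = -0.2896
Iteration 3: beta = 0.5, y = -0.2896 + 0.5*(-0.2896 - 1.0647) = -0.9668
  grad(y) = 0.2655, v = y - alpha*grad = -0.9839
  prox(v) = soft_thresh(-0.9839, 0.096) = -0.888
f(x_3) = 4*(-0.888)^2 + 8*(-0.888) + 1.49*|-0.888| = -2.6267


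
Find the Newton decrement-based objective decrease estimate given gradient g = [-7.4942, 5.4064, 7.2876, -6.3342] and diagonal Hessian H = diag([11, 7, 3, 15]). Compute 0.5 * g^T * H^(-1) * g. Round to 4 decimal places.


Step 1: H is diagonal, so H^(-1) * g = [-0.6813, 0.7723, 2.4292, -0.4223].
Step 2: g^T H^(-1) g = sum_i g_i^2 / H_ii
  = (-7.4942)^2/11 + (5.4064)^2/7 + (7.2876)^2/3 + (-6.3342)^2/15
  = 5.1057 + 4.1756 + 17.703 + 2.6748 = 29.6592
Step 3: Objective decrease = 0.5 * g^T H^(-1) g = 14.8296


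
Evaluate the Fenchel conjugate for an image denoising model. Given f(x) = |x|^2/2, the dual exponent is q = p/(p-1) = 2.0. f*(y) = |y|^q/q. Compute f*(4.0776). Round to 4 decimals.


The conjugate exponent q satisfies 1/p + 1/q = 1.
p = 2, so q = 2/(2 - 1) = 2.0
|y|^q = 4.0776^2.0 = 16.6268
f*(4.0776) = 16.6268 / 2.0 = 8.3134


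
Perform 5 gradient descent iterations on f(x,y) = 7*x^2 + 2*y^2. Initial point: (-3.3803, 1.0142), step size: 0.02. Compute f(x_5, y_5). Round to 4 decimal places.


Gradient descent on f(x,y) = 7*x^2 + 2*y^2.
Starting point: (-3.3803, 1.0142), alpha = 0.02
Step 1: grad_x = 2*7*-3.3803 = -47.3242, grad_y = 2*2*1.0142 = 4.0568
  x_1 = -3.3803 - 0.02*-47.3242 = -2.4338
  y_1 = 1.0142 - 0.02*4.0568 = 0.9331
Step 2: grad_x = 2*7*-2.4338 = -34.0734, grad_y = 2*2*0.9331 = 3.7323
  x_2 = -2.4338 - 0.02*-34.0734 = -1.7523
  y_2 = 0.9331 - 0.02*3.7323 = 0.8584
Step 3: grad_x = 2*7*-1.7523 = -24.5329, grad_y = 2*2*0.8584 = 3.4337
  x_3 = -1.7523 - 0.02*-24.5329 = -1.2617
  y_3 = 0.8584 - 0.02*3.4337 = 0.7897
Step 4: grad_x = 2*7*-1.2617 = -17.6637, grad_y = 2*2*0.7897 = 3.159
  x_4 = -1.2617 - 0.02*-17.6637 = -0.9084
  y_4 = 0.7897 - 0.02*3.159 = 0.7266
Step 5: grad_x = 2*7*-0.9084 = -12.7178, grad_y = 2*2*0.7266 = 2.9063
  x_5 = -0.9084 - 0.02*-12.7178 = -0.6541
  y_5 = 0.7266 - 0.02*2.9063 = 0.6684
f(-0.6541, 0.6684) = 7*(-0.6541)^2 + 2*0.6684^2 = 3.8882


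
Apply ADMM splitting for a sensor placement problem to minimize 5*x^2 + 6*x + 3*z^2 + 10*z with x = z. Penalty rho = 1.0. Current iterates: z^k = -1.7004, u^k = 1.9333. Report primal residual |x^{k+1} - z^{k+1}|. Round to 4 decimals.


ADMM iteration with rho = 1.0, z^k = -1.7004, u^k = 1.9333
Step 1: x-update.
Minimize 5*x^2 + 6*x + (1.0/2)*(x + 1.7004 + 1.9333)^2
FOC: (2*5 + 1.0)*x = -6 + 1.0*(-1.7004 - 1.9333)
x^{k+1} = -0.8758
Step 2: z-update.
Minimize 3*z^2 + 10*z + (1.0/2)*(-0.8758 - z + 1.9333)^2
FOC: (2*3 + 1.0)*z = -10 + 1.0*(-0.8758 + 1.9333)
z^{k+1} = -1.2775
Step 3: u-update.
u^{k+1} = 1.9333 - 0.8758 + 1.2775 = 2.335
Step 4: Primal residual = |-0.8758 + 1.2775| = 0.4017
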